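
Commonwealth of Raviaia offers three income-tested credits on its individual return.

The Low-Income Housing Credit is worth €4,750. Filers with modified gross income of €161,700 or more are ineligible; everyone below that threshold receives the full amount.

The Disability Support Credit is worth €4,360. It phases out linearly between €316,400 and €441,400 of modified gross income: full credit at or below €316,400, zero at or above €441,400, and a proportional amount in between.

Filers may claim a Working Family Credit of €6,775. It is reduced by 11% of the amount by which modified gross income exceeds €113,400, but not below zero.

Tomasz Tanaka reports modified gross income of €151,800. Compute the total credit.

Low-Income Housing Credit: €151,800 is below the €161,700 cutoff, so the full €4,750 applies.
Disability Support Credit: €151,800 is at or below the €316,400 threshold, so the full €4,360 applies.
Working Family Credit: 11% of the €38,400 excess over €113,400 is €4,224; credit = €6,775 − €4,224 = €2,551.
Total: €4,750 + €4,360 + €2,551 = €11,661.

€11,661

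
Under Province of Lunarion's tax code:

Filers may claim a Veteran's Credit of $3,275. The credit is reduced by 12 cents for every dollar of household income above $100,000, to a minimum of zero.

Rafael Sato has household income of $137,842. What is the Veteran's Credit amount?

Veteran's Credit: 12% of the $37,842 excess over $100,000 is $4,541.04 ≥ base, so the credit is $0.

$0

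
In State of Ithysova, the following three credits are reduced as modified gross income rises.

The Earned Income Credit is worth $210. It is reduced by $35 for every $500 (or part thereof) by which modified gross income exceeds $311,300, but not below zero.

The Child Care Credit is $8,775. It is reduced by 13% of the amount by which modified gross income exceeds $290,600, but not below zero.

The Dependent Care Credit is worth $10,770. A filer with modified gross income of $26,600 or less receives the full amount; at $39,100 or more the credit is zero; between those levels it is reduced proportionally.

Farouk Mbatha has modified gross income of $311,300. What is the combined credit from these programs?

Earned Income Credit: $311,300 is at or below the $311,300 threshold, so the full $210 applies.
Child Care Credit: 13% of the $20,700 excess over $290,600 is $2,691; credit = $8,775 − $2,691 = $6,084.
Dependent Care Credit: $311,300 is at or above $39,100, so the credit is $0.
Total: $210 + $6,084 + $0 = $6,294.

$6,294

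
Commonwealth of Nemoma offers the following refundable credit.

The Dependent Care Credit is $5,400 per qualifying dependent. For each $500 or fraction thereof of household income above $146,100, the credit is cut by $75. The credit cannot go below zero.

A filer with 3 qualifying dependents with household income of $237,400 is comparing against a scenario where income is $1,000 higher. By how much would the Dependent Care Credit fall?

At $237,400 — base = 3 × $5,400 = $16,200. income exceeds $146,100 by $91,300, which is 183 full-or-partial $500 increments; reduction = 183 × $75 = $13,725, leaving $2,475.
At $238,400 — base = 3 × $5,400 = $16,200. income exceeds $146,100 by $92,300, which is 185 full-or-partial $500 increments; reduction = 185 × $75 = $13,875, leaving $2,325.
Lost: $2,475 − $2,325 = $150.

$150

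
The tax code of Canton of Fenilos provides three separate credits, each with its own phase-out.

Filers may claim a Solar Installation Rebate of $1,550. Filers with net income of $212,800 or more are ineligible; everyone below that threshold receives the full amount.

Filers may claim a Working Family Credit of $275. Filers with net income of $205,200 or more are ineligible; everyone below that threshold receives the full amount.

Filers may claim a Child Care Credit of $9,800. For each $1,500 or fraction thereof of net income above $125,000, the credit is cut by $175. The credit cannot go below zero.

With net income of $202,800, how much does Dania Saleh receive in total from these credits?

$2,525

Solar Installation Rebate: $202,800 is below the $212,800 cutoff, so the full $1,550 applies.
Working Family Credit: $202,800 is below the $205,200 cutoff, so the full $275 applies.
Child Care Credit: income exceeds $125,000 by $77,800, which is 52 full-or-partial $1,500 increments; reduction = 52 × $175 = $9,100, leaving $700.
Total: $1,550 + $275 + $700 = $2,525.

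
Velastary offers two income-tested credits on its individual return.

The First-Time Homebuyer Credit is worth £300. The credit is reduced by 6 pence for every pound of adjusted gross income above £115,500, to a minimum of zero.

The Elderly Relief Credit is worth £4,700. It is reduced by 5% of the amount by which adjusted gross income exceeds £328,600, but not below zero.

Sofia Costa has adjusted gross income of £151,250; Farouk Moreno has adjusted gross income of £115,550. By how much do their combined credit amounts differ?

Sofia (£151,250): First-Time Homebuyer Credit: 6% of the £35,750 excess over £115,500 is £2,145 ≥ base, so the credit is £0. Elderly Relief Credit: £151,250 is at or below the £328,600 threshold, so the full £4,700 applies. total £0 + £4,700 = £4,700
Farouk (£115,550): First-Time Homebuyer Credit: 6% of the £50 excess over £115,500 is £3; credit = £300 − £3 = £297. Elderly Relief Credit: £115,550 is at or below the £328,600 threshold, so the full £4,700 applies. total £297 + £4,700 = £4,997
Difference: |£4,700 − £4,997| = £297.

£297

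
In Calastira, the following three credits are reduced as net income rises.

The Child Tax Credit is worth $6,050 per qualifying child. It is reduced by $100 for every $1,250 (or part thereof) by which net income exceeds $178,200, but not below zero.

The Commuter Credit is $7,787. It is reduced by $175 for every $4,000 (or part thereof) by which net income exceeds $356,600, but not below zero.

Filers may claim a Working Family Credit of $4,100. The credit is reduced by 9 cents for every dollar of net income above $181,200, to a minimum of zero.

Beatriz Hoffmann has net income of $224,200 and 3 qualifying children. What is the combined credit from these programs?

Child Tax Credit: base = 3 × $6,050 = $18,150. income exceeds $178,200 by $46,000, which is 37 full-or-partial $1,250 increments; reduction = 37 × $100 = $3,700, leaving $14,450.
Commuter Credit: $224,200 is at or below the $356,600 threshold, so the full $7,787 applies.
Working Family Credit: 9% of the $43,000 excess over $181,200 is $3,870; credit = $4,100 − $3,870 = $230.
Total: $14,450 + $7,787 + $230 = $22,467.

$22,467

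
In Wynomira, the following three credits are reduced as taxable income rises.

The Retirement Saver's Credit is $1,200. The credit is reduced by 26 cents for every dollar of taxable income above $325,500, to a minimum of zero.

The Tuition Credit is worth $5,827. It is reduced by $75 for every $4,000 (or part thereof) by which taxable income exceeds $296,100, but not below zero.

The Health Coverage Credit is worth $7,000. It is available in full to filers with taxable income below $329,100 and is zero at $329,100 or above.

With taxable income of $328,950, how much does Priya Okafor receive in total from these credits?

Retirement Saver's Credit: 26% of the $3,450 excess over $325,500 is $897; credit = $1,200 − $897 = $303.
Tuition Credit: income exceeds $296,100 by $32,850, which is 9 full-or-partial $4,000 increments; reduction = 9 × $75 = $675, leaving $5,152.
Health Coverage Credit: $328,950 is below the $329,100 cutoff, so the full $7,000 applies.
Total: $303 + $5,152 + $7,000 = $12,455.

$12,455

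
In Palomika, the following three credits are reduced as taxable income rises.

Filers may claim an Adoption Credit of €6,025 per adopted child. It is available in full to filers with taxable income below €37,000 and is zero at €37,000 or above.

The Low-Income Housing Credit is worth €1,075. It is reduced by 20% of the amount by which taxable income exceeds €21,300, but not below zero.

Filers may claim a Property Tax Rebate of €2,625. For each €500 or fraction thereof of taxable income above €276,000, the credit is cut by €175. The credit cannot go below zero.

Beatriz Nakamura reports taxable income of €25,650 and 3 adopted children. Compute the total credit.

€20,905

Adoption Credit: base = 3 × €6,025 = €18,075. €25,650 is below the €37,000 cutoff, so the full €18,075 applies.
Low-Income Housing Credit: 20% of the €4,350 excess over €21,300 is €870; credit = €1,075 − €870 = €205.
Property Tax Rebate: €25,650 is at or below the €276,000 threshold, so the full €2,625 applies.
Total: €18,075 + €205 + €2,625 = €20,905.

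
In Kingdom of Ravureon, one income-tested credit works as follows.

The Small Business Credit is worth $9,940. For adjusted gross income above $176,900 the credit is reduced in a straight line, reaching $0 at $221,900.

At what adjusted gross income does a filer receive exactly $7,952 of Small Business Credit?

$7,952 is 7,952/9,940 of the full $9,940, so 1,988/9,940 of the $45,000 range has been used: income = $176,900 + $45,000 × 1,988/9,940 = $185,900.

$185,900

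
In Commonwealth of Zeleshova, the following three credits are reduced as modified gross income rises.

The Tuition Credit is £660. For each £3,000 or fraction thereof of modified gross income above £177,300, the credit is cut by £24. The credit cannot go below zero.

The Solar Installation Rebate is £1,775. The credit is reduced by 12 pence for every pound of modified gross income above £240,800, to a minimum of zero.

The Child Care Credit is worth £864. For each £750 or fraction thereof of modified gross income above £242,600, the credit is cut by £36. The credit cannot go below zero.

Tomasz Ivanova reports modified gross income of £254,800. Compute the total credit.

Tuition Credit: income exceeds £177,300 by £77,500, which is 26 full-or-partial £3,000 increments; reduction = 26 × £24 = £624, leaving £36.
Solar Installation Rebate: 12% of the £14,000 excess over £240,800 is £1,680; credit = £1,775 − £1,680 = £95.
Child Care Credit: income exceeds £242,600 by £12,200, which is 17 full-or-partial £750 increments; reduction = 17 × £36 = £612, leaving £252.
Total: £36 + £95 + £252 = £383.

£383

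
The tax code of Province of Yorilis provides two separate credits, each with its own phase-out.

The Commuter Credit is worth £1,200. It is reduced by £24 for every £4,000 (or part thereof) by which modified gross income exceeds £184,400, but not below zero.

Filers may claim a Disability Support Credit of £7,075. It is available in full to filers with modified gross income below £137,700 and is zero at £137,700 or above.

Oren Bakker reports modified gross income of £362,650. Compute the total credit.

£120

Commuter Credit: income exceeds £184,400 by £178,250, which is 45 full-or-partial £4,000 increments; reduction = 45 × £24 = £1,080, leaving £120.
Disability Support Credit: £362,650 meets or exceeds the £137,700 cutoff, so the credit is £0.
Total: £120 + £0 = £120.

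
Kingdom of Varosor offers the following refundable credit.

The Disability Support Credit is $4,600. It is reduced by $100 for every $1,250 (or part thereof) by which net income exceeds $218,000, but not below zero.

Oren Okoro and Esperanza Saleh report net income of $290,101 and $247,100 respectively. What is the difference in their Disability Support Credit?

$2,200

Oren ($290,101): Disability Support Credit: income exceeds $218,000 by $72,101 → 58 increments × $100 = $5,800 ≥ base, so the credit is $0.
Esperanza ($247,100): Disability Support Credit: income exceeds $218,000 by $29,100, which is 24 full-or-partial $1,250 increments; reduction = 24 × $100 = $2,400, leaving $2,200.
Difference: |$0 − $2,200| = $2,200.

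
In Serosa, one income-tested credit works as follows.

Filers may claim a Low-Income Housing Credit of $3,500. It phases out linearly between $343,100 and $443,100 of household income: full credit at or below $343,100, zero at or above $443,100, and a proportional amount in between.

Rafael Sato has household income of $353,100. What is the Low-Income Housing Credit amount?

Low-Income Housing Credit: $353,100 is $10,000 into a $100,000 phase-out range, leaving 90,000/100,000 of the credit: $3,500 × 90,000/100,000 = $3,150.

$3,150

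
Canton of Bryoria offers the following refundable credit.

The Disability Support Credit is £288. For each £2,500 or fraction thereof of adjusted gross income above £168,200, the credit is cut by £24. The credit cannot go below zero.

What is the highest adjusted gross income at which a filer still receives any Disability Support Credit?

After 11 increments the reduction is 11 × £24 = £264, leaving £24; one more increment wipes it out. Increment 11 ends at excess 11 × £2,500 = £27,500, so the highest qualifying income is £168,200 + £27,500 = £195,700.

£195,700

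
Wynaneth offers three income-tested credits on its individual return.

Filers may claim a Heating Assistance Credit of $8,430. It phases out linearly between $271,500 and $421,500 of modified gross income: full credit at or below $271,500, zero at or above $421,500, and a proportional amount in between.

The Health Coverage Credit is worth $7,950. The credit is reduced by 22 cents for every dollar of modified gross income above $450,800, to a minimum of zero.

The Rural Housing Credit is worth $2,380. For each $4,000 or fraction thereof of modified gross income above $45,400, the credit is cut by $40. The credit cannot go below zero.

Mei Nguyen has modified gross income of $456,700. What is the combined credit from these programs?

$6,652

Heating Assistance Credit: $456,700 is at or above $421,500, so the credit is $0.
Health Coverage Credit: 22% of the $5,900 excess over $450,800 is $1,298; credit = $7,950 − $1,298 = $6,652.
Rural Housing Credit: income exceeds $45,400 by $411,300 → 103 increments × $40 = $4,120 ≥ base, so the credit is $0.
Total: $0 + $6,652 + $0 = $6,652.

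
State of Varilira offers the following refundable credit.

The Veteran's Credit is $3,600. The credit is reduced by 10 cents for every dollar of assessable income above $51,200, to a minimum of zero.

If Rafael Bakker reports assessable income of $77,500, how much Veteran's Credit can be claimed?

Veteran's Credit: 10% of the $26,300 excess over $51,200 is $2,630; credit = $3,600 − $2,630 = $970.

$970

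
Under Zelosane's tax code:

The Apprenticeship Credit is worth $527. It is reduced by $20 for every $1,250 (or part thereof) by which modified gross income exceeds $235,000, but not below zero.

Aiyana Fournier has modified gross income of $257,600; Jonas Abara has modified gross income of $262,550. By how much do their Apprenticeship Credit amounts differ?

$80

Aiyana ($257,600): Apprenticeship Credit: income exceeds $235,000 by $22,600, which is 19 full-or-partial $1,250 increments; reduction = 19 × $20 = $380, leaving $147.
Jonas ($262,550): Apprenticeship Credit: income exceeds $235,000 by $27,550, which is 23 full-or-partial $1,250 increments; reduction = 23 × $20 = $460, leaving $67.
Difference: |$147 − $67| = $80.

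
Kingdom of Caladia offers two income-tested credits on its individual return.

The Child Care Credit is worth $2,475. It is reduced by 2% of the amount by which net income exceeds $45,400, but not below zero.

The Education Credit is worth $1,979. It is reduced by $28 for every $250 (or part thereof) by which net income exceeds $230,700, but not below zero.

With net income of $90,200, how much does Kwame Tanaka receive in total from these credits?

Child Care Credit: 2% of the $44,800 excess over $45,400 is $896; credit = $2,475 − $896 = $1,579.
Education Credit: $90,200 is at or below the $230,700 threshold, so the full $1,979 applies.
Total: $1,579 + $1,979 = $3,558.

$3,558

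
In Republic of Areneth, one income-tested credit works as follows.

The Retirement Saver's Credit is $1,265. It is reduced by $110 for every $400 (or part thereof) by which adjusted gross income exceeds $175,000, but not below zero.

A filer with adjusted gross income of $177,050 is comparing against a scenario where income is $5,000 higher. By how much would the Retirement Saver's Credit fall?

$605

At $177,050 — income exceeds $175,000 by $2,050, which is 6 full-or-partial $400 increments; reduction = 6 × $110 = $660, leaving $605.
At $182,050 — income exceeds $175,000 by $7,050 → 18 increments × $110 = $1,980 ≥ base, so the credit is $0.
Lost: $605 − $0 = $605.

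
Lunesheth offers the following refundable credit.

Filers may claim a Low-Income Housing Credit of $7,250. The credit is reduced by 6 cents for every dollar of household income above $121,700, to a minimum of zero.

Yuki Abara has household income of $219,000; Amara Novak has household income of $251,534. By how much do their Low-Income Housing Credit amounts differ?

Yuki ($219,000): Low-Income Housing Credit: 6% of the $97,300 excess over $121,700 is $5,838; credit = $7,250 − $5,838 = $1,412.
Amara ($251,534): Low-Income Housing Credit: 6% of the $129,834 excess over $121,700 is $7,790.04 ≥ base, so the credit is $0.
Difference: |$1,412 − $0| = $1,412.

$1,412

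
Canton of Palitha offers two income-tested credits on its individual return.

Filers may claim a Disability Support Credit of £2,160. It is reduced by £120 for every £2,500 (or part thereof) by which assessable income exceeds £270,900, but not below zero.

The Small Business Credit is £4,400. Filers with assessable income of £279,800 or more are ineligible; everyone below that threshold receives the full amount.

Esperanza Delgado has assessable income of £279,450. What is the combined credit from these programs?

£6,080

Disability Support Credit: income exceeds £270,900 by £8,550, which is 4 full-or-partial £2,500 increments; reduction = 4 × £120 = £480, leaving £1,680.
Small Business Credit: £279,450 is below the £279,800 cutoff, so the full £4,400 applies.
Total: £1,680 + £4,400 = £6,080.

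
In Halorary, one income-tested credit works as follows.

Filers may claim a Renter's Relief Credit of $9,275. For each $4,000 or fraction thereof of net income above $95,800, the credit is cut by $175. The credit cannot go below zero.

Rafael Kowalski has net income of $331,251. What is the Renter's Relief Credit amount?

$0

Renter's Relief Credit: income exceeds $95,800 by $235,451 → 59 increments × $175 = $10,325 ≥ base, so the credit is $0.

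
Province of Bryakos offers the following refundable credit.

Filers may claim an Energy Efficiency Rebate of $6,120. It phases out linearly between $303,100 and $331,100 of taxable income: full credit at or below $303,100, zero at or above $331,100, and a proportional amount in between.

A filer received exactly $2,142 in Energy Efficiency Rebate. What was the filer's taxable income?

$2,142 is 2,142/6,120 of the full $6,120, so 3,978/6,120 of the $28,000 range has been used: income = $303,100 + $28,000 × 3,978/6,120 = $321,300.

$321,300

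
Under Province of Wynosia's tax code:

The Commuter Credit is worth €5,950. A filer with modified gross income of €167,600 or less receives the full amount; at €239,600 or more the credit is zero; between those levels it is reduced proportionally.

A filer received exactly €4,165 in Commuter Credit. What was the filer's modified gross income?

€189,200

€4,165 is 4,165/5,950 of the full €5,950, so 1,785/5,950 of the €72,000 range has been used: income = €167,600 + €72,000 × 1,785/5,950 = €189,200.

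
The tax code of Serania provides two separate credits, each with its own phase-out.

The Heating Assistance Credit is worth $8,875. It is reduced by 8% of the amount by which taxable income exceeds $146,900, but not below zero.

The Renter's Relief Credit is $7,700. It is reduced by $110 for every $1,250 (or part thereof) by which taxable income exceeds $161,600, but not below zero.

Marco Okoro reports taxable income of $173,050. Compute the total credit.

Heating Assistance Credit: 8% of the $26,150 excess over $146,900 is $2,092; credit = $8,875 − $2,092 = $6,783.
Renter's Relief Credit: income exceeds $161,600 by $11,450, which is 10 full-or-partial $1,250 increments; reduction = 10 × $110 = $1,100, leaving $6,600.
Total: $6,783 + $6,600 = $13,383.

$13,383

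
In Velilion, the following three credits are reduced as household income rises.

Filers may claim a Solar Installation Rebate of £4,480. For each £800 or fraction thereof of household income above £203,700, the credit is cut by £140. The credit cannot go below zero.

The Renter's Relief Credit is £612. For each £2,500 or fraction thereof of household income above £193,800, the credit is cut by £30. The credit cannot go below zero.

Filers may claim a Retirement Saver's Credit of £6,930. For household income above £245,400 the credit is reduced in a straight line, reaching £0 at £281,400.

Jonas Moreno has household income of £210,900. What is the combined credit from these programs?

£10,552

Solar Installation Rebate: income exceeds £203,700 by £7,200, which is 9 full-or-partial £800 increments; reduction = 9 × £140 = £1,260, leaving £3,220.
Renter's Relief Credit: income exceeds £193,800 by £17,100, which is 7 full-or-partial £2,500 increments; reduction = 7 × £30 = £210, leaving £402.
Retirement Saver's Credit: £210,900 is at or below the £245,400 threshold, so the full £6,930 applies.
Total: £3,220 + £402 + £6,930 = £10,552.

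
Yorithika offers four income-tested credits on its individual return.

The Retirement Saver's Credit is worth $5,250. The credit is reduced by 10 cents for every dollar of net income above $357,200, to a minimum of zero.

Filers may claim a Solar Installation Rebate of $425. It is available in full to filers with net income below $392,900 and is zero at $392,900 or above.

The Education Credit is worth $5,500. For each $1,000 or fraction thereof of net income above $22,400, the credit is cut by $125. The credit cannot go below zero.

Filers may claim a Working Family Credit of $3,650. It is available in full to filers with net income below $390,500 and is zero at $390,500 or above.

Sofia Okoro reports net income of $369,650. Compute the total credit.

Retirement Saver's Credit: 10% of the $12,450 excess over $357,200 is $1,245; credit = $5,250 − $1,245 = $4,005.
Solar Installation Rebate: $369,650 is below the $392,900 cutoff, so the full $425 applies.
Education Credit: income exceeds $22,400 by $347,250 → 348 increments × $125 = $43,500 ≥ base, so the credit is $0.
Working Family Credit: $369,650 is below the $390,500 cutoff, so the full $3,650 applies.
Total: $4,005 + $425 + $0 + $3,650 = $8,080.

$8,080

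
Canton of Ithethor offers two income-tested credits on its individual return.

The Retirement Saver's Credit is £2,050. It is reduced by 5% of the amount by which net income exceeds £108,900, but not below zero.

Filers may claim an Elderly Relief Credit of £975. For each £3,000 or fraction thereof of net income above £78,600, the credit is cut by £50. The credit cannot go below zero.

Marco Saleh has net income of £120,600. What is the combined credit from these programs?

Retirement Saver's Credit: 5% of the £11,700 excess over £108,900 is £585; credit = £2,050 − £585 = £1,465.
Elderly Relief Credit: income exceeds £78,600 by £42,000, which is 14 full-or-partial £3,000 increments; reduction = 14 × £50 = £700, leaving £275.
Total: £1,465 + £275 = £1,740.

£1,740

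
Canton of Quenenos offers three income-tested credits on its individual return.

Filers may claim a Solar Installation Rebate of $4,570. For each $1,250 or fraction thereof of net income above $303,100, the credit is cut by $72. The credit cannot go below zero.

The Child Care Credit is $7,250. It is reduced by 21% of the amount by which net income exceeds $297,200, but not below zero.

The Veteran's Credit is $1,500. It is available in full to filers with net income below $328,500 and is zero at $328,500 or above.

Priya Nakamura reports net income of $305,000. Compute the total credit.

Solar Installation Rebate: income exceeds $303,100 by $1,900, which is 2 full-or-partial $1,250 increments; reduction = 2 × $72 = $144, leaving $4,426.
Child Care Credit: 21% of the $7,800 excess over $297,200 is $1,638; credit = $7,250 − $1,638 = $5,612.
Veteran's Credit: $305,000 is below the $328,500 cutoff, so the full $1,500 applies.
Total: $4,426 + $5,612 + $1,500 = $11,538.

$11,538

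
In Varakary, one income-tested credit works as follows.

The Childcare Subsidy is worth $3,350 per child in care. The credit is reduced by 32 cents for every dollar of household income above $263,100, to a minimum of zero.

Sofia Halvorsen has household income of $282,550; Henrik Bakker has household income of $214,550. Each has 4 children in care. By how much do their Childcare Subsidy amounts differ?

$6,224

Sofia ($282,550): Childcare Subsidy: base = 4 × $3,350 = $13,400. 32% of the $19,450 excess over $263,100 is $6,224; credit = $13,400 − $6,224 = $7,176.
Henrik ($214,550): Childcare Subsidy: base = 4 × $3,350 = $13,400. $214,550 is at or below the $263,100 threshold, so the full $13,400 applies.
Difference: |$7,176 − $13,400| = $6,224.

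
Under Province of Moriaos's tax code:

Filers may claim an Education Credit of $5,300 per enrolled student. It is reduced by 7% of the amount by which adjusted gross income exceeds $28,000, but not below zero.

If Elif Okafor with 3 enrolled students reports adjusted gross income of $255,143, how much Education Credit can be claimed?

Education Credit: base = 3 × $5,300 = $15,900. 7% of the $227,143 excess over $28,000 is $15,900.01 ≥ base, so the credit is $0.

$0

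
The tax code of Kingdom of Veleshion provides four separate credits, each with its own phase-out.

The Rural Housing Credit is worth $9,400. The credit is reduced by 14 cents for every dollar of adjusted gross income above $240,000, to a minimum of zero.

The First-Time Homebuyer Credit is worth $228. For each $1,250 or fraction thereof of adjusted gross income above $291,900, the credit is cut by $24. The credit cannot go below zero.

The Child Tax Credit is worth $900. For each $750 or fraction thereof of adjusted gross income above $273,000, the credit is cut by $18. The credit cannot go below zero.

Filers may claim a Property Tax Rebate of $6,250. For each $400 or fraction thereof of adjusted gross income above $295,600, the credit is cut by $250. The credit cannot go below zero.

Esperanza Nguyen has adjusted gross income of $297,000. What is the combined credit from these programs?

$7,102

Rural Housing Credit: 14% of the $57,000 excess over $240,000 is $7,980; credit = $9,400 − $7,980 = $1,420.
First-Time Homebuyer Credit: income exceeds $291,900 by $5,100, which is 5 full-or-partial $1,250 increments; reduction = 5 × $24 = $120, leaving $108.
Child Tax Credit: income exceeds $273,000 by $24,000, which is 32 full-or-partial $750 increments; reduction = 32 × $18 = $576, leaving $324.
Property Tax Rebate: income exceeds $295,600 by $1,400, which is 4 full-or-partial $400 increments; reduction = 4 × $250 = $1,000, leaving $5,250.
Total: $1,420 + $108 + $324 + $5,250 = $7,102.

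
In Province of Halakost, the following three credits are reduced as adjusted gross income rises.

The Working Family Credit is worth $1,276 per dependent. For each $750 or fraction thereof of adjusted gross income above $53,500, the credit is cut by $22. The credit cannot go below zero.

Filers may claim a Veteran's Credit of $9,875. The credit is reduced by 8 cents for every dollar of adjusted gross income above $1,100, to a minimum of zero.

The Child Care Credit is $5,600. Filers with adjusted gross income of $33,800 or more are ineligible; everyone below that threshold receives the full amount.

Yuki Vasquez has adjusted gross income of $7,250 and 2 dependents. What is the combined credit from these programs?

Working Family Credit: base = 2 × $1,276 = $2,552. $7,250 is at or below the $53,500 threshold, so the full $2,552 applies.
Veteran's Credit: 8% of the $6,150 excess over $1,100 is $492; credit = $9,875 − $492 = $9,383.
Child Care Credit: $7,250 is below the $33,800 cutoff, so the full $5,600 applies.
Total: $2,552 + $9,383 + $5,600 = $17,535.

$17,535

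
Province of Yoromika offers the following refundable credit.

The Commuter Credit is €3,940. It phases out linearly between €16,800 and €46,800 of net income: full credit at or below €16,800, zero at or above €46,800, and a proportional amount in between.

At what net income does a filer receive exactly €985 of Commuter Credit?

€985 is 985/3,940 of the full €3,940, so 2,955/3,940 of the €30,000 range has been used: income = €16,800 + €30,000 × 2,955/3,940 = €39,300.

€39,300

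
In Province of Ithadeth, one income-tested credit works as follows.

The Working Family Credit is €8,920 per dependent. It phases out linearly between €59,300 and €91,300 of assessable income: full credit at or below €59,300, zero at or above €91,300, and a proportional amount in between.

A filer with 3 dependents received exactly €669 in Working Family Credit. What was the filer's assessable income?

Full credit = 3 × €8,920 = €26,760.
€669 is 669/26,760 of the full €26,760, so 26,091/26,760 of the €32,000 range has been used: income = €59,300 + €32,000 × 26,091/26,760 = €90,500.

€90,500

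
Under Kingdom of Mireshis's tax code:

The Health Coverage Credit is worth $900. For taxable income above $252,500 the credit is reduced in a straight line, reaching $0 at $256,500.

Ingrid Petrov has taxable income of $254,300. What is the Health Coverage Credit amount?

$495

Health Coverage Credit: $254,300 is $1,800 into a $4,000 phase-out range, leaving 2,200/4,000 of the credit: $900 × 2,200/4,000 = $495.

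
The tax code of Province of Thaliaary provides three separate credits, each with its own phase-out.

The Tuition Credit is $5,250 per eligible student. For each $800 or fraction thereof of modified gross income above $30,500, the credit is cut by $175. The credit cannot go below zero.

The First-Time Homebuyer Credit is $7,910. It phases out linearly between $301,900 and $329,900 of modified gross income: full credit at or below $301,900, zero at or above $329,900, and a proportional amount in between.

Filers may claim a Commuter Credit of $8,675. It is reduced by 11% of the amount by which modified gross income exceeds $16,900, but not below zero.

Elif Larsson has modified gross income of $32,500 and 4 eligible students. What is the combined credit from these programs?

$35,344

Tuition Credit: base = 4 × $5,250 = $21,000. income exceeds $30,500 by $2,000, which is 3 full-or-partial $800 increments; reduction = 3 × $175 = $525, leaving $20,475.
First-Time Homebuyer Credit: $32,500 is at or below the $301,900 threshold, so the full $7,910 applies.
Commuter Credit: 11% of the $15,600 excess over $16,900 is $1,716; credit = $8,675 − $1,716 = $6,959.
Total: $20,475 + $7,910 + $6,959 = $35,344.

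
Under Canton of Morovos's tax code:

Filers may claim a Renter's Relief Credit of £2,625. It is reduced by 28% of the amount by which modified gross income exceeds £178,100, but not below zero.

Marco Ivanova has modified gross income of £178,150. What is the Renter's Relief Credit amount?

£2,611

Renter's Relief Credit: 28% of the £50 excess over £178,100 is £14; credit = £2,625 − £14 = £2,611.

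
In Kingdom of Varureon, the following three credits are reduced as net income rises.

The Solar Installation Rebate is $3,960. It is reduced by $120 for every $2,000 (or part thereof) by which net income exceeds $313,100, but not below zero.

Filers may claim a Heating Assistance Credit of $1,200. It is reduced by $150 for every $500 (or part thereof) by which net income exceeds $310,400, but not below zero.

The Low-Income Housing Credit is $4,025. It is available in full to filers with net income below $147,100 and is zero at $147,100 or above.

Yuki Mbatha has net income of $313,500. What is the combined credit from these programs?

Solar Installation Rebate: income exceeds $313,100 by $400, which is 1 full-or-partial $2,000 increment; reduction = 1 × $120 = $120, leaving $3,840.
Heating Assistance Credit: income exceeds $310,400 by $3,100, which is 7 full-or-partial $500 increments; reduction = 7 × $150 = $1,050, leaving $150.
Low-Income Housing Credit: $313,500 meets or exceeds the $147,100 cutoff, so the credit is $0.
Total: $3,840 + $150 + $0 = $3,990.

$3,990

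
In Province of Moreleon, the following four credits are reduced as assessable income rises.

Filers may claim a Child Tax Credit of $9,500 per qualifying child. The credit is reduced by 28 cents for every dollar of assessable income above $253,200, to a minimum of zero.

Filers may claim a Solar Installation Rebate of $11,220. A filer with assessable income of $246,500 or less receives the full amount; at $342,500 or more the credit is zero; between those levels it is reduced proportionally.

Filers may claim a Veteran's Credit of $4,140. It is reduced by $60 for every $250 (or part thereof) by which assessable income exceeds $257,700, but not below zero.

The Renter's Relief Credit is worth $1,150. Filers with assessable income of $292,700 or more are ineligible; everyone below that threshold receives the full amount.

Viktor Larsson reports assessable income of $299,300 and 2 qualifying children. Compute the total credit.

Child Tax Credit: base = 2 × $9,500 = $19,000. 28% of the $46,100 excess over $253,200 is $12,908; credit = $19,000 − $12,908 = $6,092.
Solar Installation Rebate: $299,300 is $52,800 into a $96,000 phase-out range, leaving 43,200/96,000 of the credit: $11,220 × 43,200/96,000 = $5,049.
Veteran's Credit: income exceeds $257,700 by $41,600 → 167 increments × $60 = $10,020 ≥ base, so the credit is $0.
Renter's Relief Credit: $299,300 meets or exceeds the $292,700 cutoff, so the credit is $0.
Total: $6,092 + $5,049 + $0 + $0 = $11,141.

$11,141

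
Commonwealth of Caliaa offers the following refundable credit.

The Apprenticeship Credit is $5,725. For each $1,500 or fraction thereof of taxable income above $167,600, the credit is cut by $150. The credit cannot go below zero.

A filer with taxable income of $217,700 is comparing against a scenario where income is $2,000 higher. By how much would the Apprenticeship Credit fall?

$150

At $217,700 — income exceeds $167,600 by $50,100, which is 34 full-or-partial $1,500 increments; reduction = 34 × $150 = $5,100, leaving $625.
At $219,700 — income exceeds $167,600 by $52,100, which is 35 full-or-partial $1,500 increments; reduction = 35 × $150 = $5,250, leaving $475.
Lost: $625 − $475 = $150.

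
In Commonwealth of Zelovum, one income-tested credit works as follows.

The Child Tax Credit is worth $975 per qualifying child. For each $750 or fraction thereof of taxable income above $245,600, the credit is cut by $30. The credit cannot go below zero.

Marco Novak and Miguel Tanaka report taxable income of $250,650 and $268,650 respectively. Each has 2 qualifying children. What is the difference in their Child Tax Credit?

$720

Marco ($250,650): Child Tax Credit: base = 2 × $975 = $1,950. income exceeds $245,600 by $5,050, which is 7 full-or-partial $750 increments; reduction = 7 × $30 = $210, leaving $1,740.
Miguel ($268,650): Child Tax Credit: base = 2 × $975 = $1,950. income exceeds $245,600 by $23,050, which is 31 full-or-partial $750 increments; reduction = 31 × $30 = $930, leaving $1,020.
Difference: |$1,740 − $1,020| = $720.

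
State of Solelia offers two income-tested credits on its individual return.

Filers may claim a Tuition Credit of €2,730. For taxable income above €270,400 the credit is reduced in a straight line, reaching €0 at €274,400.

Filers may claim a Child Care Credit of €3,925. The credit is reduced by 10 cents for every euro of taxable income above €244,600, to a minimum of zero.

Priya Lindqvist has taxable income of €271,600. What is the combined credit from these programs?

€3,136

Tuition Credit: €271,600 is €1,200 into a €4,000 phase-out range, leaving 2,800/4,000 of the credit: €2,730 × 2,800/4,000 = €1,911.
Child Care Credit: 10% of the €27,000 excess over €244,600 is €2,700; credit = €3,925 − €2,700 = €1,225.
Total: €1,911 + €1,225 = €3,136.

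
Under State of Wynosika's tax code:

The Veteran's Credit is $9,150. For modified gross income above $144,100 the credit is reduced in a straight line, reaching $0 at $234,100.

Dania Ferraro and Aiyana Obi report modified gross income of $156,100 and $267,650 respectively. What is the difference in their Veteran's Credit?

$7,930

Dania ($156,100): Veteran's Credit: $156,100 is $12,000 into a $90,000 phase-out range, leaving 78,000/90,000 of the credit: $9,150 × 78,000/90,000 = $7,930.
Aiyana ($267,650): Veteran's Credit: $267,650 is at or above $234,100, so the credit is $0.
Difference: |$7,930 − $0| = $7,930.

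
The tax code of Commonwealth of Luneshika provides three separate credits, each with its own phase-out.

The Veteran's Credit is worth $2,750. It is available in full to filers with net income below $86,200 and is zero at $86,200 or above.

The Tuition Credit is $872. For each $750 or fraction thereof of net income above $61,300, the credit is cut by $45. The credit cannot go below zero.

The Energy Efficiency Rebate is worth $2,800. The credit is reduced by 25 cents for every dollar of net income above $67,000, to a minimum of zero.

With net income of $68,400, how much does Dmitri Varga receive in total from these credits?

Veteran's Credit: $68,400 is below the $86,200 cutoff, so the full $2,750 applies.
Tuition Credit: income exceeds $61,300 by $7,100, which is 10 full-or-partial $750 increments; reduction = 10 × $45 = $450, leaving $422.
Energy Efficiency Rebate: 25% of the $1,400 excess over $67,000 is $350; credit = $2,800 − $350 = $2,450.
Total: $2,750 + $422 + $2,450 = $5,622.

$5,622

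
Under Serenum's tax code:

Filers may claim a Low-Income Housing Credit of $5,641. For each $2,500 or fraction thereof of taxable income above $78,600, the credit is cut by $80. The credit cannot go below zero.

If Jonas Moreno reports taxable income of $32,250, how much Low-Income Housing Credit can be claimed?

$5,641

Low-Income Housing Credit: $32,250 is at or below the $78,600 threshold, so the full $5,641 applies.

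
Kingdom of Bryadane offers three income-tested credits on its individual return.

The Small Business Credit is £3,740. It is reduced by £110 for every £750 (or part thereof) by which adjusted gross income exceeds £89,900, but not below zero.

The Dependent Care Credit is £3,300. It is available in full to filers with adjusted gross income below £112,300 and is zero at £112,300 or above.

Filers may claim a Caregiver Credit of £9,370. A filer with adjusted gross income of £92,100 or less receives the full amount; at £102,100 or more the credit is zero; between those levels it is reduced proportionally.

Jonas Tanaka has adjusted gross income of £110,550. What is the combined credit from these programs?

£3,960

Small Business Credit: income exceeds £89,900 by £20,650, which is 28 full-or-partial £750 increments; reduction = 28 × £110 = £3,080, leaving £660.
Dependent Care Credit: £110,550 is below the £112,300 cutoff, so the full £3,300 applies.
Caregiver Credit: £110,550 is at or above £102,100, so the credit is £0.
Total: £660 + £3,300 + £0 = £3,960.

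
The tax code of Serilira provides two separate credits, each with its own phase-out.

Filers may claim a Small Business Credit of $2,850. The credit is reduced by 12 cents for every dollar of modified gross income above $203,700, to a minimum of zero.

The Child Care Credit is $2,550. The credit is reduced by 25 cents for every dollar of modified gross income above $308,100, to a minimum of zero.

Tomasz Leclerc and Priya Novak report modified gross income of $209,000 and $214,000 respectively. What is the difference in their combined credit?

Tomasz ($209,000): Small Business Credit: 12% of the $5,300 excess over $203,700 is $636; credit = $2,850 − $636 = $2,214. Child Care Credit: $209,000 is at or below the $308,100 threshold, so the full $2,550 applies. total $2,214 + $2,550 = $4,764
Priya ($214,000): Small Business Credit: 12% of the $10,300 excess over $203,700 is $1,236; credit = $2,850 − $1,236 = $1,614. Child Care Credit: $214,000 is at or below the $308,100 threshold, so the full $2,550 applies. total $1,614 + $2,550 = $4,164
Difference: |$4,764 − $4,164| = $600.

$600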